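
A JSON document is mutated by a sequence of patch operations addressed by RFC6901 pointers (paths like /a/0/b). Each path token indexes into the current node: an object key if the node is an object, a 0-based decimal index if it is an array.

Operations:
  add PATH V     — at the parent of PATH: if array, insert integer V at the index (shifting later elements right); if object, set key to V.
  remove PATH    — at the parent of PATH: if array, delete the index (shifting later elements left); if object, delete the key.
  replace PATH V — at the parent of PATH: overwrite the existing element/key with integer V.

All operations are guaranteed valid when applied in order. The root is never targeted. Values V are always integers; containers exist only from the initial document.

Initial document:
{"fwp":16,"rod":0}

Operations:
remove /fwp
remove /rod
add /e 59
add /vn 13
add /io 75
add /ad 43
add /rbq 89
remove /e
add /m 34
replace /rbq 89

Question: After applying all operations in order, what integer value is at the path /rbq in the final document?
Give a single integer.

Answer: 89

Derivation:
After op 1 (remove /fwp): {"rod":0}
After op 2 (remove /rod): {}
After op 3 (add /e 59): {"e":59}
After op 4 (add /vn 13): {"e":59,"vn":13}
After op 5 (add /io 75): {"e":59,"io":75,"vn":13}
After op 6 (add /ad 43): {"ad":43,"e":59,"io":75,"vn":13}
After op 7 (add /rbq 89): {"ad":43,"e":59,"io":75,"rbq":89,"vn":13}
After op 8 (remove /e): {"ad":43,"io":75,"rbq":89,"vn":13}
After op 9 (add /m 34): {"ad":43,"io":75,"m":34,"rbq":89,"vn":13}
After op 10 (replace /rbq 89): {"ad":43,"io":75,"m":34,"rbq":89,"vn":13}
Value at /rbq: 89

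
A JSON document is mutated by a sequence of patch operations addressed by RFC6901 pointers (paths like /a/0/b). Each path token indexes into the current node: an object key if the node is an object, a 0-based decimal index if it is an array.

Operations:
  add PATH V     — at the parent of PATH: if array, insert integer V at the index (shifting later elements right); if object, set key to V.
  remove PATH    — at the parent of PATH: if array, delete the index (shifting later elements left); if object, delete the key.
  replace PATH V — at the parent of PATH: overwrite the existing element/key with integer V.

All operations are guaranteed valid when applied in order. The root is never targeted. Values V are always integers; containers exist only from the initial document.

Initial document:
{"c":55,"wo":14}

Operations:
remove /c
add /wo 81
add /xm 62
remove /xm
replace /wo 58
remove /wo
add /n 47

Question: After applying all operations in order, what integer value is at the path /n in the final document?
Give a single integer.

Answer: 47

Derivation:
After op 1 (remove /c): {"wo":14}
After op 2 (add /wo 81): {"wo":81}
After op 3 (add /xm 62): {"wo":81,"xm":62}
After op 4 (remove /xm): {"wo":81}
After op 5 (replace /wo 58): {"wo":58}
After op 6 (remove /wo): {}
After op 7 (add /n 47): {"n":47}
Value at /n: 47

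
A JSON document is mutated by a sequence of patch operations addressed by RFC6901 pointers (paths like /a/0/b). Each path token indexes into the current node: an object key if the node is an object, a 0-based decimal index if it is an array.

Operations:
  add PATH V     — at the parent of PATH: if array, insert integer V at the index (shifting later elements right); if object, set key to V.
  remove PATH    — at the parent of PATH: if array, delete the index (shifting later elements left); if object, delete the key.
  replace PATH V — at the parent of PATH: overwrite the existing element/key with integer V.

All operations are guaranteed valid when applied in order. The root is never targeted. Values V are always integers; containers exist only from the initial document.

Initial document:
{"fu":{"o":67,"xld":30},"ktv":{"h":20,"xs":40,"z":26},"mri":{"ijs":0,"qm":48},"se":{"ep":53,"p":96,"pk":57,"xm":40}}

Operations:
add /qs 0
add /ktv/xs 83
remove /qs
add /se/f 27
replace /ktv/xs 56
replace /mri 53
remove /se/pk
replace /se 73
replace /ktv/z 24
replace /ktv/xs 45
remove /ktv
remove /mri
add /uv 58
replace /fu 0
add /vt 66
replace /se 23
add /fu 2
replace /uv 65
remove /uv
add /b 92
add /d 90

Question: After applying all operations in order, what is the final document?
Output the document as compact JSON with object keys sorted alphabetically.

After op 1 (add /qs 0): {"fu":{"o":67,"xld":30},"ktv":{"h":20,"xs":40,"z":26},"mri":{"ijs":0,"qm":48},"qs":0,"se":{"ep":53,"p":96,"pk":57,"xm":40}}
After op 2 (add /ktv/xs 83): {"fu":{"o":67,"xld":30},"ktv":{"h":20,"xs":83,"z":26},"mri":{"ijs":0,"qm":48},"qs":0,"se":{"ep":53,"p":96,"pk":57,"xm":40}}
After op 3 (remove /qs): {"fu":{"o":67,"xld":30},"ktv":{"h":20,"xs":83,"z":26},"mri":{"ijs":0,"qm":48},"se":{"ep":53,"p":96,"pk":57,"xm":40}}
After op 4 (add /se/f 27): {"fu":{"o":67,"xld":30},"ktv":{"h":20,"xs":83,"z":26},"mri":{"ijs":0,"qm":48},"se":{"ep":53,"f":27,"p":96,"pk":57,"xm":40}}
After op 5 (replace /ktv/xs 56): {"fu":{"o":67,"xld":30},"ktv":{"h":20,"xs":56,"z":26},"mri":{"ijs":0,"qm":48},"se":{"ep":53,"f":27,"p":96,"pk":57,"xm":40}}
After op 6 (replace /mri 53): {"fu":{"o":67,"xld":30},"ktv":{"h":20,"xs":56,"z":26},"mri":53,"se":{"ep":53,"f":27,"p":96,"pk":57,"xm":40}}
After op 7 (remove /se/pk): {"fu":{"o":67,"xld":30},"ktv":{"h":20,"xs":56,"z":26},"mri":53,"se":{"ep":53,"f":27,"p":96,"xm":40}}
After op 8 (replace /se 73): {"fu":{"o":67,"xld":30},"ktv":{"h":20,"xs":56,"z":26},"mri":53,"se":73}
After op 9 (replace /ktv/z 24): {"fu":{"o":67,"xld":30},"ktv":{"h":20,"xs":56,"z":24},"mri":53,"se":73}
After op 10 (replace /ktv/xs 45): {"fu":{"o":67,"xld":30},"ktv":{"h":20,"xs":45,"z":24},"mri":53,"se":73}
After op 11 (remove /ktv): {"fu":{"o":67,"xld":30},"mri":53,"se":73}
After op 12 (remove /mri): {"fu":{"o":67,"xld":30},"se":73}
After op 13 (add /uv 58): {"fu":{"o":67,"xld":30},"se":73,"uv":58}
After op 14 (replace /fu 0): {"fu":0,"se":73,"uv":58}
After op 15 (add /vt 66): {"fu":0,"se":73,"uv":58,"vt":66}
After op 16 (replace /se 23): {"fu":0,"se":23,"uv":58,"vt":66}
After op 17 (add /fu 2): {"fu":2,"se":23,"uv":58,"vt":66}
After op 18 (replace /uv 65): {"fu":2,"se":23,"uv":65,"vt":66}
After op 19 (remove /uv): {"fu":2,"se":23,"vt":66}
After op 20 (add /b 92): {"b":92,"fu":2,"se":23,"vt":66}
After op 21 (add /d 90): {"b":92,"d":90,"fu":2,"se":23,"vt":66}

Answer: {"b":92,"d":90,"fu":2,"se":23,"vt":66}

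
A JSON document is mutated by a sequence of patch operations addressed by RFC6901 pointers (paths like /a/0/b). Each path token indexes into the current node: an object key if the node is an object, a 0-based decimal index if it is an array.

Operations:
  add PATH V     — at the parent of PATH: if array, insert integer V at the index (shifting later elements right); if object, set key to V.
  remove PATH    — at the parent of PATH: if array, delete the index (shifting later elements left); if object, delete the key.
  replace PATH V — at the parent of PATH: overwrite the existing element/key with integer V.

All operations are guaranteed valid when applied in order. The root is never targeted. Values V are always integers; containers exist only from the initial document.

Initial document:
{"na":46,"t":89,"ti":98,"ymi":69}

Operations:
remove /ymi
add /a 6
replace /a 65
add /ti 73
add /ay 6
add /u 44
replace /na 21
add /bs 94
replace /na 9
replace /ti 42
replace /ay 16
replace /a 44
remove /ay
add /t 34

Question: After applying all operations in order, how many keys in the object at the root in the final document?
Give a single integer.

After op 1 (remove /ymi): {"na":46,"t":89,"ti":98}
After op 2 (add /a 6): {"a":6,"na":46,"t":89,"ti":98}
After op 3 (replace /a 65): {"a":65,"na":46,"t":89,"ti":98}
After op 4 (add /ti 73): {"a":65,"na":46,"t":89,"ti":73}
After op 5 (add /ay 6): {"a":65,"ay":6,"na":46,"t":89,"ti":73}
After op 6 (add /u 44): {"a":65,"ay":6,"na":46,"t":89,"ti":73,"u":44}
After op 7 (replace /na 21): {"a":65,"ay":6,"na":21,"t":89,"ti":73,"u":44}
After op 8 (add /bs 94): {"a":65,"ay":6,"bs":94,"na":21,"t":89,"ti":73,"u":44}
After op 9 (replace /na 9): {"a":65,"ay":6,"bs":94,"na":9,"t":89,"ti":73,"u":44}
After op 10 (replace /ti 42): {"a":65,"ay":6,"bs":94,"na":9,"t":89,"ti":42,"u":44}
After op 11 (replace /ay 16): {"a":65,"ay":16,"bs":94,"na":9,"t":89,"ti":42,"u":44}
After op 12 (replace /a 44): {"a":44,"ay":16,"bs":94,"na":9,"t":89,"ti":42,"u":44}
After op 13 (remove /ay): {"a":44,"bs":94,"na":9,"t":89,"ti":42,"u":44}
After op 14 (add /t 34): {"a":44,"bs":94,"na":9,"t":34,"ti":42,"u":44}
Size at the root: 6

Answer: 6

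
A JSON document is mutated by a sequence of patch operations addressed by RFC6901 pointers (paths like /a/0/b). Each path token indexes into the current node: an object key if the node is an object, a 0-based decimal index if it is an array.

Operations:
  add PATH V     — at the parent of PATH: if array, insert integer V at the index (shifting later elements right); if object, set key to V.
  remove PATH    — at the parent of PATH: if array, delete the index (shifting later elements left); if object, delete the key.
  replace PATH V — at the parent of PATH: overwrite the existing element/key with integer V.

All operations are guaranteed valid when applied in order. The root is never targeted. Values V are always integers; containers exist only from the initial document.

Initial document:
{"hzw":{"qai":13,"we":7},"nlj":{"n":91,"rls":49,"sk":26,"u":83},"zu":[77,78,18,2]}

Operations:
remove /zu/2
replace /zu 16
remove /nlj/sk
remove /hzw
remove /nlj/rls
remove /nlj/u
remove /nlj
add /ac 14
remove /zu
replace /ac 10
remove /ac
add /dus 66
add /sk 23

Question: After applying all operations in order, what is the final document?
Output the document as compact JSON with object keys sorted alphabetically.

After op 1 (remove /zu/2): {"hzw":{"qai":13,"we":7},"nlj":{"n":91,"rls":49,"sk":26,"u":83},"zu":[77,78,2]}
After op 2 (replace /zu 16): {"hzw":{"qai":13,"we":7},"nlj":{"n":91,"rls":49,"sk":26,"u":83},"zu":16}
After op 3 (remove /nlj/sk): {"hzw":{"qai":13,"we":7},"nlj":{"n":91,"rls":49,"u":83},"zu":16}
After op 4 (remove /hzw): {"nlj":{"n":91,"rls":49,"u":83},"zu":16}
After op 5 (remove /nlj/rls): {"nlj":{"n":91,"u":83},"zu":16}
After op 6 (remove /nlj/u): {"nlj":{"n":91},"zu":16}
After op 7 (remove /nlj): {"zu":16}
After op 8 (add /ac 14): {"ac":14,"zu":16}
After op 9 (remove /zu): {"ac":14}
After op 10 (replace /ac 10): {"ac":10}
After op 11 (remove /ac): {}
After op 12 (add /dus 66): {"dus":66}
After op 13 (add /sk 23): {"dus":66,"sk":23}

Answer: {"dus":66,"sk":23}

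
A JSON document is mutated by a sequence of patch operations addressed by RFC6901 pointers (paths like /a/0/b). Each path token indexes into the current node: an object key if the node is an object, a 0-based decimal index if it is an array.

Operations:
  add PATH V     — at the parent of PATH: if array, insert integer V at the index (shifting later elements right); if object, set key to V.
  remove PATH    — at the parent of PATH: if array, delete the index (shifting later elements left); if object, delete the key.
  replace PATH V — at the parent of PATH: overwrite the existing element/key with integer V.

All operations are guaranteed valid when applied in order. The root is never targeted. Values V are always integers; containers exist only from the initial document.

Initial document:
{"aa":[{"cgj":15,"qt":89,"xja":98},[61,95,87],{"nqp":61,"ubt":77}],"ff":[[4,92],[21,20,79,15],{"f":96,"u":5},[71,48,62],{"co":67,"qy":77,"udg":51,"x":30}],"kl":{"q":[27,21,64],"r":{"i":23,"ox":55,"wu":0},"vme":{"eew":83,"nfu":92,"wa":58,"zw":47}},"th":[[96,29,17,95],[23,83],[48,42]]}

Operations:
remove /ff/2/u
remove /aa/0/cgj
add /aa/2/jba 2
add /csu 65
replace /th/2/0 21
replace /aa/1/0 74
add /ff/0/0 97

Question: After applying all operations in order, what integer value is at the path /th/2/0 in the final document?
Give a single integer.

Answer: 21

Derivation:
After op 1 (remove /ff/2/u): {"aa":[{"cgj":15,"qt":89,"xja":98},[61,95,87],{"nqp":61,"ubt":77}],"ff":[[4,92],[21,20,79,15],{"f":96},[71,48,62],{"co":67,"qy":77,"udg":51,"x":30}],"kl":{"q":[27,21,64],"r":{"i":23,"ox":55,"wu":0},"vme":{"eew":83,"nfu":92,"wa":58,"zw":47}},"th":[[96,29,17,95],[23,83],[48,42]]}
After op 2 (remove /aa/0/cgj): {"aa":[{"qt":89,"xja":98},[61,95,87],{"nqp":61,"ubt":77}],"ff":[[4,92],[21,20,79,15],{"f":96},[71,48,62],{"co":67,"qy":77,"udg":51,"x":30}],"kl":{"q":[27,21,64],"r":{"i":23,"ox":55,"wu":0},"vme":{"eew":83,"nfu":92,"wa":58,"zw":47}},"th":[[96,29,17,95],[23,83],[48,42]]}
After op 3 (add /aa/2/jba 2): {"aa":[{"qt":89,"xja":98},[61,95,87],{"jba":2,"nqp":61,"ubt":77}],"ff":[[4,92],[21,20,79,15],{"f":96},[71,48,62],{"co":67,"qy":77,"udg":51,"x":30}],"kl":{"q":[27,21,64],"r":{"i":23,"ox":55,"wu":0},"vme":{"eew":83,"nfu":92,"wa":58,"zw":47}},"th":[[96,29,17,95],[23,83],[48,42]]}
After op 4 (add /csu 65): {"aa":[{"qt":89,"xja":98},[61,95,87],{"jba":2,"nqp":61,"ubt":77}],"csu":65,"ff":[[4,92],[21,20,79,15],{"f":96},[71,48,62],{"co":67,"qy":77,"udg":51,"x":30}],"kl":{"q":[27,21,64],"r":{"i":23,"ox":55,"wu":0},"vme":{"eew":83,"nfu":92,"wa":58,"zw":47}},"th":[[96,29,17,95],[23,83],[48,42]]}
After op 5 (replace /th/2/0 21): {"aa":[{"qt":89,"xja":98},[61,95,87],{"jba":2,"nqp":61,"ubt":77}],"csu":65,"ff":[[4,92],[21,20,79,15],{"f":96},[71,48,62],{"co":67,"qy":77,"udg":51,"x":30}],"kl":{"q":[27,21,64],"r":{"i":23,"ox":55,"wu":0},"vme":{"eew":83,"nfu":92,"wa":58,"zw":47}},"th":[[96,29,17,95],[23,83],[21,42]]}
After op 6 (replace /aa/1/0 74): {"aa":[{"qt":89,"xja":98},[74,95,87],{"jba":2,"nqp":61,"ubt":77}],"csu":65,"ff":[[4,92],[21,20,79,15],{"f":96},[71,48,62],{"co":67,"qy":77,"udg":51,"x":30}],"kl":{"q":[27,21,64],"r":{"i":23,"ox":55,"wu":0},"vme":{"eew":83,"nfu":92,"wa":58,"zw":47}},"th":[[96,29,17,95],[23,83],[21,42]]}
After op 7 (add /ff/0/0 97): {"aa":[{"qt":89,"xja":98},[74,95,87],{"jba":2,"nqp":61,"ubt":77}],"csu":65,"ff":[[97,4,92],[21,20,79,15],{"f":96},[71,48,62],{"co":67,"qy":77,"udg":51,"x":30}],"kl":{"q":[27,21,64],"r":{"i":23,"ox":55,"wu":0},"vme":{"eew":83,"nfu":92,"wa":58,"zw":47}},"th":[[96,29,17,95],[23,83],[21,42]]}
Value at /th/2/0: 21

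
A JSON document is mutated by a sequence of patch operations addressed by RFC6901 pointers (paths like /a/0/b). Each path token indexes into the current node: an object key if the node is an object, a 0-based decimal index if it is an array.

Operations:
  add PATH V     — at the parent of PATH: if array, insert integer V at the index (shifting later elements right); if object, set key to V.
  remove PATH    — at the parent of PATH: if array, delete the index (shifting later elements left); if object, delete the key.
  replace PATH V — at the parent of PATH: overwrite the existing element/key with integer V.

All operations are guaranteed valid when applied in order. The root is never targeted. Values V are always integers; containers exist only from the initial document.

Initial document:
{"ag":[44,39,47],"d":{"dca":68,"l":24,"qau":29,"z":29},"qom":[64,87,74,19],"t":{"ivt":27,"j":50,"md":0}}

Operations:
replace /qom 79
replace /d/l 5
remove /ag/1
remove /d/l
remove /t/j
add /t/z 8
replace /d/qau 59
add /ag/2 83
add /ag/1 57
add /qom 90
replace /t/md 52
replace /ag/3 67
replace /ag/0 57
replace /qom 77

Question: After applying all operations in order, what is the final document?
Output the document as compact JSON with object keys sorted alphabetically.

After op 1 (replace /qom 79): {"ag":[44,39,47],"d":{"dca":68,"l":24,"qau":29,"z":29},"qom":79,"t":{"ivt":27,"j":50,"md":0}}
After op 2 (replace /d/l 5): {"ag":[44,39,47],"d":{"dca":68,"l":5,"qau":29,"z":29},"qom":79,"t":{"ivt":27,"j":50,"md":0}}
After op 3 (remove /ag/1): {"ag":[44,47],"d":{"dca":68,"l":5,"qau":29,"z":29},"qom":79,"t":{"ivt":27,"j":50,"md":0}}
After op 4 (remove /d/l): {"ag":[44,47],"d":{"dca":68,"qau":29,"z":29},"qom":79,"t":{"ivt":27,"j":50,"md":0}}
After op 5 (remove /t/j): {"ag":[44,47],"d":{"dca":68,"qau":29,"z":29},"qom":79,"t":{"ivt":27,"md":0}}
After op 6 (add /t/z 8): {"ag":[44,47],"d":{"dca":68,"qau":29,"z":29},"qom":79,"t":{"ivt":27,"md":0,"z":8}}
After op 7 (replace /d/qau 59): {"ag":[44,47],"d":{"dca":68,"qau":59,"z":29},"qom":79,"t":{"ivt":27,"md":0,"z":8}}
After op 8 (add /ag/2 83): {"ag":[44,47,83],"d":{"dca":68,"qau":59,"z":29},"qom":79,"t":{"ivt":27,"md":0,"z":8}}
After op 9 (add /ag/1 57): {"ag":[44,57,47,83],"d":{"dca":68,"qau":59,"z":29},"qom":79,"t":{"ivt":27,"md":0,"z":8}}
After op 10 (add /qom 90): {"ag":[44,57,47,83],"d":{"dca":68,"qau":59,"z":29},"qom":90,"t":{"ivt":27,"md":0,"z":8}}
After op 11 (replace /t/md 52): {"ag":[44,57,47,83],"d":{"dca":68,"qau":59,"z":29},"qom":90,"t":{"ivt":27,"md":52,"z":8}}
After op 12 (replace /ag/3 67): {"ag":[44,57,47,67],"d":{"dca":68,"qau":59,"z":29},"qom":90,"t":{"ivt":27,"md":52,"z":8}}
After op 13 (replace /ag/0 57): {"ag":[57,57,47,67],"d":{"dca":68,"qau":59,"z":29},"qom":90,"t":{"ivt":27,"md":52,"z":8}}
After op 14 (replace /qom 77): {"ag":[57,57,47,67],"d":{"dca":68,"qau":59,"z":29},"qom":77,"t":{"ivt":27,"md":52,"z":8}}

Answer: {"ag":[57,57,47,67],"d":{"dca":68,"qau":59,"z":29},"qom":77,"t":{"ivt":27,"md":52,"z":8}}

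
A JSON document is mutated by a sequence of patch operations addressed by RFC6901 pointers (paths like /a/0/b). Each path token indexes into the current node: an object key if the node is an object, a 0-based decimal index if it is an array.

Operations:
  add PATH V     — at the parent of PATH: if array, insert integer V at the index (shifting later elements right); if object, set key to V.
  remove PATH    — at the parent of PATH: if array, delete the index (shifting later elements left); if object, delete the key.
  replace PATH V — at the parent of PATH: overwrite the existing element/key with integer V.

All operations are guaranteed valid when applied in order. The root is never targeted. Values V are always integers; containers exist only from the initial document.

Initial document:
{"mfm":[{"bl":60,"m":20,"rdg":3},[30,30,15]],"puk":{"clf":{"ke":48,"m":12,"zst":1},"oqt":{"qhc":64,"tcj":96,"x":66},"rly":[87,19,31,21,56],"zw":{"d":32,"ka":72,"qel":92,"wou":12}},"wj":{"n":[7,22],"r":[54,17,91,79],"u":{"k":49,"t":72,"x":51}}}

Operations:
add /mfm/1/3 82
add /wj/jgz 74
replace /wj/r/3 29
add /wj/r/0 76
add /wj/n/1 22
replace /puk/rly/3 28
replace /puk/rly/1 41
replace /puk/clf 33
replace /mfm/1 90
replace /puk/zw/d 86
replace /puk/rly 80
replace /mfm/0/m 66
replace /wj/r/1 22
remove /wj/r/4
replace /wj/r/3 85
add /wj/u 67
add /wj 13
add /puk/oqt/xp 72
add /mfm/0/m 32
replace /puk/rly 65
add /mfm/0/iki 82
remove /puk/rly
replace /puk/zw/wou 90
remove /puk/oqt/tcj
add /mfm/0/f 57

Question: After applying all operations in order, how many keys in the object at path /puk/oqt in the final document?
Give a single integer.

Answer: 3

Derivation:
After op 1 (add /mfm/1/3 82): {"mfm":[{"bl":60,"m":20,"rdg":3},[30,30,15,82]],"puk":{"clf":{"ke":48,"m":12,"zst":1},"oqt":{"qhc":64,"tcj":96,"x":66},"rly":[87,19,31,21,56],"zw":{"d":32,"ka":72,"qel":92,"wou":12}},"wj":{"n":[7,22],"r":[54,17,91,79],"u":{"k":49,"t":72,"x":51}}}
After op 2 (add /wj/jgz 74): {"mfm":[{"bl":60,"m":20,"rdg":3},[30,30,15,82]],"puk":{"clf":{"ke":48,"m":12,"zst":1},"oqt":{"qhc":64,"tcj":96,"x":66},"rly":[87,19,31,21,56],"zw":{"d":32,"ka":72,"qel":92,"wou":12}},"wj":{"jgz":74,"n":[7,22],"r":[54,17,91,79],"u":{"k":49,"t":72,"x":51}}}
After op 3 (replace /wj/r/3 29): {"mfm":[{"bl":60,"m":20,"rdg":3},[30,30,15,82]],"puk":{"clf":{"ke":48,"m":12,"zst":1},"oqt":{"qhc":64,"tcj":96,"x":66},"rly":[87,19,31,21,56],"zw":{"d":32,"ka":72,"qel":92,"wou":12}},"wj":{"jgz":74,"n":[7,22],"r":[54,17,91,29],"u":{"k":49,"t":72,"x":51}}}
After op 4 (add /wj/r/0 76): {"mfm":[{"bl":60,"m":20,"rdg":3},[30,30,15,82]],"puk":{"clf":{"ke":48,"m":12,"zst":1},"oqt":{"qhc":64,"tcj":96,"x":66},"rly":[87,19,31,21,56],"zw":{"d":32,"ka":72,"qel":92,"wou":12}},"wj":{"jgz":74,"n":[7,22],"r":[76,54,17,91,29],"u":{"k":49,"t":72,"x":51}}}
After op 5 (add /wj/n/1 22): {"mfm":[{"bl":60,"m":20,"rdg":3},[30,30,15,82]],"puk":{"clf":{"ke":48,"m":12,"zst":1},"oqt":{"qhc":64,"tcj":96,"x":66},"rly":[87,19,31,21,56],"zw":{"d":32,"ka":72,"qel":92,"wou":12}},"wj":{"jgz":74,"n":[7,22,22],"r":[76,54,17,91,29],"u":{"k":49,"t":72,"x":51}}}
After op 6 (replace /puk/rly/3 28): {"mfm":[{"bl":60,"m":20,"rdg":3},[30,30,15,82]],"puk":{"clf":{"ke":48,"m":12,"zst":1},"oqt":{"qhc":64,"tcj":96,"x":66},"rly":[87,19,31,28,56],"zw":{"d":32,"ka":72,"qel":92,"wou":12}},"wj":{"jgz":74,"n":[7,22,22],"r":[76,54,17,91,29],"u":{"k":49,"t":72,"x":51}}}
After op 7 (replace /puk/rly/1 41): {"mfm":[{"bl":60,"m":20,"rdg":3},[30,30,15,82]],"puk":{"clf":{"ke":48,"m":12,"zst":1},"oqt":{"qhc":64,"tcj":96,"x":66},"rly":[87,41,31,28,56],"zw":{"d":32,"ka":72,"qel":92,"wou":12}},"wj":{"jgz":74,"n":[7,22,22],"r":[76,54,17,91,29],"u":{"k":49,"t":72,"x":51}}}
After op 8 (replace /puk/clf 33): {"mfm":[{"bl":60,"m":20,"rdg":3},[30,30,15,82]],"puk":{"clf":33,"oqt":{"qhc":64,"tcj":96,"x":66},"rly":[87,41,31,28,56],"zw":{"d":32,"ka":72,"qel":92,"wou":12}},"wj":{"jgz":74,"n":[7,22,22],"r":[76,54,17,91,29],"u":{"k":49,"t":72,"x":51}}}
After op 9 (replace /mfm/1 90): {"mfm":[{"bl":60,"m":20,"rdg":3},90],"puk":{"clf":33,"oqt":{"qhc":64,"tcj":96,"x":66},"rly":[87,41,31,28,56],"zw":{"d":32,"ka":72,"qel":92,"wou":12}},"wj":{"jgz":74,"n":[7,22,22],"r":[76,54,17,91,29],"u":{"k":49,"t":72,"x":51}}}
After op 10 (replace /puk/zw/d 86): {"mfm":[{"bl":60,"m":20,"rdg":3},90],"puk":{"clf":33,"oqt":{"qhc":64,"tcj":96,"x":66},"rly":[87,41,31,28,56],"zw":{"d":86,"ka":72,"qel":92,"wou":12}},"wj":{"jgz":74,"n":[7,22,22],"r":[76,54,17,91,29],"u":{"k":49,"t":72,"x":51}}}
After op 11 (replace /puk/rly 80): {"mfm":[{"bl":60,"m":20,"rdg":3},90],"puk":{"clf":33,"oqt":{"qhc":64,"tcj":96,"x":66},"rly":80,"zw":{"d":86,"ka":72,"qel":92,"wou":12}},"wj":{"jgz":74,"n":[7,22,22],"r":[76,54,17,91,29],"u":{"k":49,"t":72,"x":51}}}
After op 12 (replace /mfm/0/m 66): {"mfm":[{"bl":60,"m":66,"rdg":3},90],"puk":{"clf":33,"oqt":{"qhc":64,"tcj":96,"x":66},"rly":80,"zw":{"d":86,"ka":72,"qel":92,"wou":12}},"wj":{"jgz":74,"n":[7,22,22],"r":[76,54,17,91,29],"u":{"k":49,"t":72,"x":51}}}
After op 13 (replace /wj/r/1 22): {"mfm":[{"bl":60,"m":66,"rdg":3},90],"puk":{"clf":33,"oqt":{"qhc":64,"tcj":96,"x":66},"rly":80,"zw":{"d":86,"ka":72,"qel":92,"wou":12}},"wj":{"jgz":74,"n":[7,22,22],"r":[76,22,17,91,29],"u":{"k":49,"t":72,"x":51}}}
After op 14 (remove /wj/r/4): {"mfm":[{"bl":60,"m":66,"rdg":3},90],"puk":{"clf":33,"oqt":{"qhc":64,"tcj":96,"x":66},"rly":80,"zw":{"d":86,"ka":72,"qel":92,"wou":12}},"wj":{"jgz":74,"n":[7,22,22],"r":[76,22,17,91],"u":{"k":49,"t":72,"x":51}}}
After op 15 (replace /wj/r/3 85): {"mfm":[{"bl":60,"m":66,"rdg":3},90],"puk":{"clf":33,"oqt":{"qhc":64,"tcj":96,"x":66},"rly":80,"zw":{"d":86,"ka":72,"qel":92,"wou":12}},"wj":{"jgz":74,"n":[7,22,22],"r":[76,22,17,85],"u":{"k":49,"t":72,"x":51}}}
After op 16 (add /wj/u 67): {"mfm":[{"bl":60,"m":66,"rdg":3},90],"puk":{"clf":33,"oqt":{"qhc":64,"tcj":96,"x":66},"rly":80,"zw":{"d":86,"ka":72,"qel":92,"wou":12}},"wj":{"jgz":74,"n":[7,22,22],"r":[76,22,17,85],"u":67}}
After op 17 (add /wj 13): {"mfm":[{"bl":60,"m":66,"rdg":3},90],"puk":{"clf":33,"oqt":{"qhc":64,"tcj":96,"x":66},"rly":80,"zw":{"d":86,"ka":72,"qel":92,"wou":12}},"wj":13}
After op 18 (add /puk/oqt/xp 72): {"mfm":[{"bl":60,"m":66,"rdg":3},90],"puk":{"clf":33,"oqt":{"qhc":64,"tcj":96,"x":66,"xp":72},"rly":80,"zw":{"d":86,"ka":72,"qel":92,"wou":12}},"wj":13}
After op 19 (add /mfm/0/m 32): {"mfm":[{"bl":60,"m":32,"rdg":3},90],"puk":{"clf":33,"oqt":{"qhc":64,"tcj":96,"x":66,"xp":72},"rly":80,"zw":{"d":86,"ka":72,"qel":92,"wou":12}},"wj":13}
After op 20 (replace /puk/rly 65): {"mfm":[{"bl":60,"m":32,"rdg":3},90],"puk":{"clf":33,"oqt":{"qhc":64,"tcj":96,"x":66,"xp":72},"rly":65,"zw":{"d":86,"ka":72,"qel":92,"wou":12}},"wj":13}
After op 21 (add /mfm/0/iki 82): {"mfm":[{"bl":60,"iki":82,"m":32,"rdg":3},90],"puk":{"clf":33,"oqt":{"qhc":64,"tcj":96,"x":66,"xp":72},"rly":65,"zw":{"d":86,"ka":72,"qel":92,"wou":12}},"wj":13}
After op 22 (remove /puk/rly): {"mfm":[{"bl":60,"iki":82,"m":32,"rdg":3},90],"puk":{"clf":33,"oqt":{"qhc":64,"tcj":96,"x":66,"xp":72},"zw":{"d":86,"ka":72,"qel":92,"wou":12}},"wj":13}
After op 23 (replace /puk/zw/wou 90): {"mfm":[{"bl":60,"iki":82,"m":32,"rdg":3},90],"puk":{"clf":33,"oqt":{"qhc":64,"tcj":96,"x":66,"xp":72},"zw":{"d":86,"ka":72,"qel":92,"wou":90}},"wj":13}
After op 24 (remove /puk/oqt/tcj): {"mfm":[{"bl":60,"iki":82,"m":32,"rdg":3},90],"puk":{"clf":33,"oqt":{"qhc":64,"x":66,"xp":72},"zw":{"d":86,"ka":72,"qel":92,"wou":90}},"wj":13}
After op 25 (add /mfm/0/f 57): {"mfm":[{"bl":60,"f":57,"iki":82,"m":32,"rdg":3},90],"puk":{"clf":33,"oqt":{"qhc":64,"x":66,"xp":72},"zw":{"d":86,"ka":72,"qel":92,"wou":90}},"wj":13}
Size at path /puk/oqt: 3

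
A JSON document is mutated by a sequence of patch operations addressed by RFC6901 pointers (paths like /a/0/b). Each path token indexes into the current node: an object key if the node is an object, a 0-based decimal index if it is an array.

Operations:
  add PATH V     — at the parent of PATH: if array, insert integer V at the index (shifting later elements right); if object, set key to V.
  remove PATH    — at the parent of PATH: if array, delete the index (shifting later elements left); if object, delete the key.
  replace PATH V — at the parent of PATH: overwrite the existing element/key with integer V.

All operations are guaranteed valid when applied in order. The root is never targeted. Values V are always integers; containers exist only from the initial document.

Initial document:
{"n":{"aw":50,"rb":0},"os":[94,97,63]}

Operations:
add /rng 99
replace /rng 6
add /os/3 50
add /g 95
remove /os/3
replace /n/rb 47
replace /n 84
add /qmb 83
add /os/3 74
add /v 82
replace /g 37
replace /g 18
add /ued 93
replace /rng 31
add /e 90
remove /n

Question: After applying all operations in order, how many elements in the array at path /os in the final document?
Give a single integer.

Answer: 4

Derivation:
After op 1 (add /rng 99): {"n":{"aw":50,"rb":0},"os":[94,97,63],"rng":99}
After op 2 (replace /rng 6): {"n":{"aw":50,"rb":0},"os":[94,97,63],"rng":6}
After op 3 (add /os/3 50): {"n":{"aw":50,"rb":0},"os":[94,97,63,50],"rng":6}
After op 4 (add /g 95): {"g":95,"n":{"aw":50,"rb":0},"os":[94,97,63,50],"rng":6}
After op 5 (remove /os/3): {"g":95,"n":{"aw":50,"rb":0},"os":[94,97,63],"rng":6}
After op 6 (replace /n/rb 47): {"g":95,"n":{"aw":50,"rb":47},"os":[94,97,63],"rng":6}
After op 7 (replace /n 84): {"g":95,"n":84,"os":[94,97,63],"rng":6}
After op 8 (add /qmb 83): {"g":95,"n":84,"os":[94,97,63],"qmb":83,"rng":6}
After op 9 (add /os/3 74): {"g":95,"n":84,"os":[94,97,63,74],"qmb":83,"rng":6}
After op 10 (add /v 82): {"g":95,"n":84,"os":[94,97,63,74],"qmb":83,"rng":6,"v":82}
After op 11 (replace /g 37): {"g":37,"n":84,"os":[94,97,63,74],"qmb":83,"rng":6,"v":82}
After op 12 (replace /g 18): {"g":18,"n":84,"os":[94,97,63,74],"qmb":83,"rng":6,"v":82}
After op 13 (add /ued 93): {"g":18,"n":84,"os":[94,97,63,74],"qmb":83,"rng":6,"ued":93,"v":82}
After op 14 (replace /rng 31): {"g":18,"n":84,"os":[94,97,63,74],"qmb":83,"rng":31,"ued":93,"v":82}
After op 15 (add /e 90): {"e":90,"g":18,"n":84,"os":[94,97,63,74],"qmb":83,"rng":31,"ued":93,"v":82}
After op 16 (remove /n): {"e":90,"g":18,"os":[94,97,63,74],"qmb":83,"rng":31,"ued":93,"v":82}
Size at path /os: 4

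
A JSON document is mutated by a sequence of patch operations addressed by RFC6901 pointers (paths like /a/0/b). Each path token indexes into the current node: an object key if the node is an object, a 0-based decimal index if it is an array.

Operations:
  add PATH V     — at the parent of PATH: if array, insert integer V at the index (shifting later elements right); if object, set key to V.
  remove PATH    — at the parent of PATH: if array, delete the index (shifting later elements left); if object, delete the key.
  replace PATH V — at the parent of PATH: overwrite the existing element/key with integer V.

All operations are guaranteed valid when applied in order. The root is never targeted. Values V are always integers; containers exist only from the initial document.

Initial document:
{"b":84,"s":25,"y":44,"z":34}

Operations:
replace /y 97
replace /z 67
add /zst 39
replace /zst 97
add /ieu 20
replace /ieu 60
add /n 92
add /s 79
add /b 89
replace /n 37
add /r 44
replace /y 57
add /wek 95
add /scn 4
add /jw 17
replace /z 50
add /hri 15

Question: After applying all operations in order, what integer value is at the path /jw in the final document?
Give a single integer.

Answer: 17

Derivation:
After op 1 (replace /y 97): {"b":84,"s":25,"y":97,"z":34}
After op 2 (replace /z 67): {"b":84,"s":25,"y":97,"z":67}
After op 3 (add /zst 39): {"b":84,"s":25,"y":97,"z":67,"zst":39}
After op 4 (replace /zst 97): {"b":84,"s":25,"y":97,"z":67,"zst":97}
After op 5 (add /ieu 20): {"b":84,"ieu":20,"s":25,"y":97,"z":67,"zst":97}
After op 6 (replace /ieu 60): {"b":84,"ieu":60,"s":25,"y":97,"z":67,"zst":97}
After op 7 (add /n 92): {"b":84,"ieu":60,"n":92,"s":25,"y":97,"z":67,"zst":97}
After op 8 (add /s 79): {"b":84,"ieu":60,"n":92,"s":79,"y":97,"z":67,"zst":97}
After op 9 (add /b 89): {"b":89,"ieu":60,"n":92,"s":79,"y":97,"z":67,"zst":97}
After op 10 (replace /n 37): {"b":89,"ieu":60,"n":37,"s":79,"y":97,"z":67,"zst":97}
After op 11 (add /r 44): {"b":89,"ieu":60,"n":37,"r":44,"s":79,"y":97,"z":67,"zst":97}
After op 12 (replace /y 57): {"b":89,"ieu":60,"n":37,"r":44,"s":79,"y":57,"z":67,"zst":97}
After op 13 (add /wek 95): {"b":89,"ieu":60,"n":37,"r":44,"s":79,"wek":95,"y":57,"z":67,"zst":97}
After op 14 (add /scn 4): {"b":89,"ieu":60,"n":37,"r":44,"s":79,"scn":4,"wek":95,"y":57,"z":67,"zst":97}
After op 15 (add /jw 17): {"b":89,"ieu":60,"jw":17,"n":37,"r":44,"s":79,"scn":4,"wek":95,"y":57,"z":67,"zst":97}
After op 16 (replace /z 50): {"b":89,"ieu":60,"jw":17,"n":37,"r":44,"s":79,"scn":4,"wek":95,"y":57,"z":50,"zst":97}
After op 17 (add /hri 15): {"b":89,"hri":15,"ieu":60,"jw":17,"n":37,"r":44,"s":79,"scn":4,"wek":95,"y":57,"z":50,"zst":97}
Value at /jw: 17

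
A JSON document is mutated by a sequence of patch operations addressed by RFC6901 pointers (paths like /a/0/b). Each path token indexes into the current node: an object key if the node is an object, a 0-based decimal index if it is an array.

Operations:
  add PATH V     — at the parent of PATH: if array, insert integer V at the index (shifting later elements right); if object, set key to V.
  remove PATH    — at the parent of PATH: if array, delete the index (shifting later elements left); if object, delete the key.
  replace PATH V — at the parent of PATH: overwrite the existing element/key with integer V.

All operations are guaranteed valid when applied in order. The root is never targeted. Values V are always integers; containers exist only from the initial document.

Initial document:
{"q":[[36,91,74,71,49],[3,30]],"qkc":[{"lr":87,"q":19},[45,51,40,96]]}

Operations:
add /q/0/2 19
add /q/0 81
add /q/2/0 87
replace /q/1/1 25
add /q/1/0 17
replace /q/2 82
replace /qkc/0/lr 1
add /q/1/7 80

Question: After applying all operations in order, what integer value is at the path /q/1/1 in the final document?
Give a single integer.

Answer: 36

Derivation:
After op 1 (add /q/0/2 19): {"q":[[36,91,19,74,71,49],[3,30]],"qkc":[{"lr":87,"q":19},[45,51,40,96]]}
After op 2 (add /q/0 81): {"q":[81,[36,91,19,74,71,49],[3,30]],"qkc":[{"lr":87,"q":19},[45,51,40,96]]}
After op 3 (add /q/2/0 87): {"q":[81,[36,91,19,74,71,49],[87,3,30]],"qkc":[{"lr":87,"q":19},[45,51,40,96]]}
After op 4 (replace /q/1/1 25): {"q":[81,[36,25,19,74,71,49],[87,3,30]],"qkc":[{"lr":87,"q":19},[45,51,40,96]]}
After op 5 (add /q/1/0 17): {"q":[81,[17,36,25,19,74,71,49],[87,3,30]],"qkc":[{"lr":87,"q":19},[45,51,40,96]]}
After op 6 (replace /q/2 82): {"q":[81,[17,36,25,19,74,71,49],82],"qkc":[{"lr":87,"q":19},[45,51,40,96]]}
After op 7 (replace /qkc/0/lr 1): {"q":[81,[17,36,25,19,74,71,49],82],"qkc":[{"lr":1,"q":19},[45,51,40,96]]}
After op 8 (add /q/1/7 80): {"q":[81,[17,36,25,19,74,71,49,80],82],"qkc":[{"lr":1,"q":19},[45,51,40,96]]}
Value at /q/1/1: 36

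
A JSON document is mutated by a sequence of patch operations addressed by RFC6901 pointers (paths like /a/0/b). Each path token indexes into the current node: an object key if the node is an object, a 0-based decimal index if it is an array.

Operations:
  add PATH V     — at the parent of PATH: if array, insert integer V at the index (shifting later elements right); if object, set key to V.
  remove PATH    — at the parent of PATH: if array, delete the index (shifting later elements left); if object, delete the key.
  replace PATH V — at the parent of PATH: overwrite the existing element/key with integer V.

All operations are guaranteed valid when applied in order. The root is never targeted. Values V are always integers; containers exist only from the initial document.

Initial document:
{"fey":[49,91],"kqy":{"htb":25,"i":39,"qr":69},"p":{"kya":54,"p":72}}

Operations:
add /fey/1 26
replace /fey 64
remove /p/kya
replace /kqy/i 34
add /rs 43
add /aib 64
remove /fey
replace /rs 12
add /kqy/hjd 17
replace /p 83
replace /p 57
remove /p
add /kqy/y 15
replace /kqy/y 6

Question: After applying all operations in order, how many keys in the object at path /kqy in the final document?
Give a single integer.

Answer: 5

Derivation:
After op 1 (add /fey/1 26): {"fey":[49,26,91],"kqy":{"htb":25,"i":39,"qr":69},"p":{"kya":54,"p":72}}
After op 2 (replace /fey 64): {"fey":64,"kqy":{"htb":25,"i":39,"qr":69},"p":{"kya":54,"p":72}}
After op 3 (remove /p/kya): {"fey":64,"kqy":{"htb":25,"i":39,"qr":69},"p":{"p":72}}
After op 4 (replace /kqy/i 34): {"fey":64,"kqy":{"htb":25,"i":34,"qr":69},"p":{"p":72}}
After op 5 (add /rs 43): {"fey":64,"kqy":{"htb":25,"i":34,"qr":69},"p":{"p":72},"rs":43}
After op 6 (add /aib 64): {"aib":64,"fey":64,"kqy":{"htb":25,"i":34,"qr":69},"p":{"p":72},"rs":43}
After op 7 (remove /fey): {"aib":64,"kqy":{"htb":25,"i":34,"qr":69},"p":{"p":72},"rs":43}
After op 8 (replace /rs 12): {"aib":64,"kqy":{"htb":25,"i":34,"qr":69},"p":{"p":72},"rs":12}
After op 9 (add /kqy/hjd 17): {"aib":64,"kqy":{"hjd":17,"htb":25,"i":34,"qr":69},"p":{"p":72},"rs":12}
After op 10 (replace /p 83): {"aib":64,"kqy":{"hjd":17,"htb":25,"i":34,"qr":69},"p":83,"rs":12}
After op 11 (replace /p 57): {"aib":64,"kqy":{"hjd":17,"htb":25,"i":34,"qr":69},"p":57,"rs":12}
After op 12 (remove /p): {"aib":64,"kqy":{"hjd":17,"htb":25,"i":34,"qr":69},"rs":12}
After op 13 (add /kqy/y 15): {"aib":64,"kqy":{"hjd":17,"htb":25,"i":34,"qr":69,"y":15},"rs":12}
After op 14 (replace /kqy/y 6): {"aib":64,"kqy":{"hjd":17,"htb":25,"i":34,"qr":69,"y":6},"rs":12}
Size at path /kqy: 5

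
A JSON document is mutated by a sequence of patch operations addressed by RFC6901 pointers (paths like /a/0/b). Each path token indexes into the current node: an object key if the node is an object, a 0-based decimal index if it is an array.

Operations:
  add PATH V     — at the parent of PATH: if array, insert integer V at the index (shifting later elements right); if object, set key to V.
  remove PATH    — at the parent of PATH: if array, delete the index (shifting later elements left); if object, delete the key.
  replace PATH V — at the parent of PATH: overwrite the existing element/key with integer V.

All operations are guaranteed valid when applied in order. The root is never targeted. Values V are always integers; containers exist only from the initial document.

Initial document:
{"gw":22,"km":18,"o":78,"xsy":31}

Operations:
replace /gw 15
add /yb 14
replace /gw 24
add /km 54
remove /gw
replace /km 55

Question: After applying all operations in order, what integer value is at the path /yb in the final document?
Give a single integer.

Answer: 14

Derivation:
After op 1 (replace /gw 15): {"gw":15,"km":18,"o":78,"xsy":31}
After op 2 (add /yb 14): {"gw":15,"km":18,"o":78,"xsy":31,"yb":14}
After op 3 (replace /gw 24): {"gw":24,"km":18,"o":78,"xsy":31,"yb":14}
After op 4 (add /km 54): {"gw":24,"km":54,"o":78,"xsy":31,"yb":14}
After op 5 (remove /gw): {"km":54,"o":78,"xsy":31,"yb":14}
After op 6 (replace /km 55): {"km":55,"o":78,"xsy":31,"yb":14}
Value at /yb: 14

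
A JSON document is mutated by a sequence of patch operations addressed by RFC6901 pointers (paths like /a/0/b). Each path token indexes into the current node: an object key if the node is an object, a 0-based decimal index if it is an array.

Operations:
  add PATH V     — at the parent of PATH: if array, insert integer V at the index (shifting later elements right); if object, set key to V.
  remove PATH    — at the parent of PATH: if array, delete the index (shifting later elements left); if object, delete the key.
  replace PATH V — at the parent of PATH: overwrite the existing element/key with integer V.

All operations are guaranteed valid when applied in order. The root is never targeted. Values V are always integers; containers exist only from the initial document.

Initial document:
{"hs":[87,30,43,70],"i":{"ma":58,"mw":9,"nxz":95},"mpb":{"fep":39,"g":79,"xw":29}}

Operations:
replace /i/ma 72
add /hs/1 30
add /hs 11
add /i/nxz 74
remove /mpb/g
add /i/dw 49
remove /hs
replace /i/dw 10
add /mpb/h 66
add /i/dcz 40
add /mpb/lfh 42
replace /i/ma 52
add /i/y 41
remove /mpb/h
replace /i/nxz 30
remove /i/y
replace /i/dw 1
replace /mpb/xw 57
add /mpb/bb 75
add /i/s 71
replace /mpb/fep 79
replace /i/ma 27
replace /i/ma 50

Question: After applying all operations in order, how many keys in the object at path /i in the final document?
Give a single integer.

After op 1 (replace /i/ma 72): {"hs":[87,30,43,70],"i":{"ma":72,"mw":9,"nxz":95},"mpb":{"fep":39,"g":79,"xw":29}}
After op 2 (add /hs/1 30): {"hs":[87,30,30,43,70],"i":{"ma":72,"mw":9,"nxz":95},"mpb":{"fep":39,"g":79,"xw":29}}
After op 3 (add /hs 11): {"hs":11,"i":{"ma":72,"mw":9,"nxz":95},"mpb":{"fep":39,"g":79,"xw":29}}
After op 4 (add /i/nxz 74): {"hs":11,"i":{"ma":72,"mw":9,"nxz":74},"mpb":{"fep":39,"g":79,"xw":29}}
After op 5 (remove /mpb/g): {"hs":11,"i":{"ma":72,"mw":9,"nxz":74},"mpb":{"fep":39,"xw":29}}
After op 6 (add /i/dw 49): {"hs":11,"i":{"dw":49,"ma":72,"mw":9,"nxz":74},"mpb":{"fep":39,"xw":29}}
After op 7 (remove /hs): {"i":{"dw":49,"ma":72,"mw":9,"nxz":74},"mpb":{"fep":39,"xw":29}}
After op 8 (replace /i/dw 10): {"i":{"dw":10,"ma":72,"mw":9,"nxz":74},"mpb":{"fep":39,"xw":29}}
After op 9 (add /mpb/h 66): {"i":{"dw":10,"ma":72,"mw":9,"nxz":74},"mpb":{"fep":39,"h":66,"xw":29}}
After op 10 (add /i/dcz 40): {"i":{"dcz":40,"dw":10,"ma":72,"mw":9,"nxz":74},"mpb":{"fep":39,"h":66,"xw":29}}
After op 11 (add /mpb/lfh 42): {"i":{"dcz":40,"dw":10,"ma":72,"mw":9,"nxz":74},"mpb":{"fep":39,"h":66,"lfh":42,"xw":29}}
After op 12 (replace /i/ma 52): {"i":{"dcz":40,"dw":10,"ma":52,"mw":9,"nxz":74},"mpb":{"fep":39,"h":66,"lfh":42,"xw":29}}
After op 13 (add /i/y 41): {"i":{"dcz":40,"dw":10,"ma":52,"mw":9,"nxz":74,"y":41},"mpb":{"fep":39,"h":66,"lfh":42,"xw":29}}
After op 14 (remove /mpb/h): {"i":{"dcz":40,"dw":10,"ma":52,"mw":9,"nxz":74,"y":41},"mpb":{"fep":39,"lfh":42,"xw":29}}
After op 15 (replace /i/nxz 30): {"i":{"dcz":40,"dw":10,"ma":52,"mw":9,"nxz":30,"y":41},"mpb":{"fep":39,"lfh":42,"xw":29}}
After op 16 (remove /i/y): {"i":{"dcz":40,"dw":10,"ma":52,"mw":9,"nxz":30},"mpb":{"fep":39,"lfh":42,"xw":29}}
After op 17 (replace /i/dw 1): {"i":{"dcz":40,"dw":1,"ma":52,"mw":9,"nxz":30},"mpb":{"fep":39,"lfh":42,"xw":29}}
After op 18 (replace /mpb/xw 57): {"i":{"dcz":40,"dw":1,"ma":52,"mw":9,"nxz":30},"mpb":{"fep":39,"lfh":42,"xw":57}}
After op 19 (add /mpb/bb 75): {"i":{"dcz":40,"dw":1,"ma":52,"mw":9,"nxz":30},"mpb":{"bb":75,"fep":39,"lfh":42,"xw":57}}
After op 20 (add /i/s 71): {"i":{"dcz":40,"dw":1,"ma":52,"mw":9,"nxz":30,"s":71},"mpb":{"bb":75,"fep":39,"lfh":42,"xw":57}}
After op 21 (replace /mpb/fep 79): {"i":{"dcz":40,"dw":1,"ma":52,"mw":9,"nxz":30,"s":71},"mpb":{"bb":75,"fep":79,"lfh":42,"xw":57}}
After op 22 (replace /i/ma 27): {"i":{"dcz":40,"dw":1,"ma":27,"mw":9,"nxz":30,"s":71},"mpb":{"bb":75,"fep":79,"lfh":42,"xw":57}}
After op 23 (replace /i/ma 50): {"i":{"dcz":40,"dw":1,"ma":50,"mw":9,"nxz":30,"s":71},"mpb":{"bb":75,"fep":79,"lfh":42,"xw":57}}
Size at path /i: 6

Answer: 6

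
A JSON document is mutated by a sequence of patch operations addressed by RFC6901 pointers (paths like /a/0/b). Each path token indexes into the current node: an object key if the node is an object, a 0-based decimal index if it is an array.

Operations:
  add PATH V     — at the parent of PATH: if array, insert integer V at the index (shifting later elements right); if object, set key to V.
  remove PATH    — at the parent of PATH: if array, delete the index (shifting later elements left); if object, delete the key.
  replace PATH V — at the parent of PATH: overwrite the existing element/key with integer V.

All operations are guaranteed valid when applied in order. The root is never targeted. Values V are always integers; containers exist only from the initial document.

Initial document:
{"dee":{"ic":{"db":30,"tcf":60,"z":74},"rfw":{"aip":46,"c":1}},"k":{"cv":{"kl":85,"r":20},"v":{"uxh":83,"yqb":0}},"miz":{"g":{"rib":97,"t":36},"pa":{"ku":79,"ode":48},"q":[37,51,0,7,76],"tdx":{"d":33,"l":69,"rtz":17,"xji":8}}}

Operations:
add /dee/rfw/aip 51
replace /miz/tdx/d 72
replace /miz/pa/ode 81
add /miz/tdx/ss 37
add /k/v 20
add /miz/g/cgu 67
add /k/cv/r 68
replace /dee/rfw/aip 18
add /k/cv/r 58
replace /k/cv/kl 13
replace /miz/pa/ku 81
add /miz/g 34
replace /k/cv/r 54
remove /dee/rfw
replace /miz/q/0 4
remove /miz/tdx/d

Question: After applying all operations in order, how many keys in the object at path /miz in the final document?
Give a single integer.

Answer: 4

Derivation:
After op 1 (add /dee/rfw/aip 51): {"dee":{"ic":{"db":30,"tcf":60,"z":74},"rfw":{"aip":51,"c":1}},"k":{"cv":{"kl":85,"r":20},"v":{"uxh":83,"yqb":0}},"miz":{"g":{"rib":97,"t":36},"pa":{"ku":79,"ode":48},"q":[37,51,0,7,76],"tdx":{"d":33,"l":69,"rtz":17,"xji":8}}}
After op 2 (replace /miz/tdx/d 72): {"dee":{"ic":{"db":30,"tcf":60,"z":74},"rfw":{"aip":51,"c":1}},"k":{"cv":{"kl":85,"r":20},"v":{"uxh":83,"yqb":0}},"miz":{"g":{"rib":97,"t":36},"pa":{"ku":79,"ode":48},"q":[37,51,0,7,76],"tdx":{"d":72,"l":69,"rtz":17,"xji":8}}}
After op 3 (replace /miz/pa/ode 81): {"dee":{"ic":{"db":30,"tcf":60,"z":74},"rfw":{"aip":51,"c":1}},"k":{"cv":{"kl":85,"r":20},"v":{"uxh":83,"yqb":0}},"miz":{"g":{"rib":97,"t":36},"pa":{"ku":79,"ode":81},"q":[37,51,0,7,76],"tdx":{"d":72,"l":69,"rtz":17,"xji":8}}}
After op 4 (add /miz/tdx/ss 37): {"dee":{"ic":{"db":30,"tcf":60,"z":74},"rfw":{"aip":51,"c":1}},"k":{"cv":{"kl":85,"r":20},"v":{"uxh":83,"yqb":0}},"miz":{"g":{"rib":97,"t":36},"pa":{"ku":79,"ode":81},"q":[37,51,0,7,76],"tdx":{"d":72,"l":69,"rtz":17,"ss":37,"xji":8}}}
After op 5 (add /k/v 20): {"dee":{"ic":{"db":30,"tcf":60,"z":74},"rfw":{"aip":51,"c":1}},"k":{"cv":{"kl":85,"r":20},"v":20},"miz":{"g":{"rib":97,"t":36},"pa":{"ku":79,"ode":81},"q":[37,51,0,7,76],"tdx":{"d":72,"l":69,"rtz":17,"ss":37,"xji":8}}}
After op 6 (add /miz/g/cgu 67): {"dee":{"ic":{"db":30,"tcf":60,"z":74},"rfw":{"aip":51,"c":1}},"k":{"cv":{"kl":85,"r":20},"v":20},"miz":{"g":{"cgu":67,"rib":97,"t":36},"pa":{"ku":79,"ode":81},"q":[37,51,0,7,76],"tdx":{"d":72,"l":69,"rtz":17,"ss":37,"xji":8}}}
After op 7 (add /k/cv/r 68): {"dee":{"ic":{"db":30,"tcf":60,"z":74},"rfw":{"aip":51,"c":1}},"k":{"cv":{"kl":85,"r":68},"v":20},"miz":{"g":{"cgu":67,"rib":97,"t":36},"pa":{"ku":79,"ode":81},"q":[37,51,0,7,76],"tdx":{"d":72,"l":69,"rtz":17,"ss":37,"xji":8}}}
After op 8 (replace /dee/rfw/aip 18): {"dee":{"ic":{"db":30,"tcf":60,"z":74},"rfw":{"aip":18,"c":1}},"k":{"cv":{"kl":85,"r":68},"v":20},"miz":{"g":{"cgu":67,"rib":97,"t":36},"pa":{"ku":79,"ode":81},"q":[37,51,0,7,76],"tdx":{"d":72,"l":69,"rtz":17,"ss":37,"xji":8}}}
After op 9 (add /k/cv/r 58): {"dee":{"ic":{"db":30,"tcf":60,"z":74},"rfw":{"aip":18,"c":1}},"k":{"cv":{"kl":85,"r":58},"v":20},"miz":{"g":{"cgu":67,"rib":97,"t":36},"pa":{"ku":79,"ode":81},"q":[37,51,0,7,76],"tdx":{"d":72,"l":69,"rtz":17,"ss":37,"xji":8}}}
After op 10 (replace /k/cv/kl 13): {"dee":{"ic":{"db":30,"tcf":60,"z":74},"rfw":{"aip":18,"c":1}},"k":{"cv":{"kl":13,"r":58},"v":20},"miz":{"g":{"cgu":67,"rib":97,"t":36},"pa":{"ku":79,"ode":81},"q":[37,51,0,7,76],"tdx":{"d":72,"l":69,"rtz":17,"ss":37,"xji":8}}}
After op 11 (replace /miz/pa/ku 81): {"dee":{"ic":{"db":30,"tcf":60,"z":74},"rfw":{"aip":18,"c":1}},"k":{"cv":{"kl":13,"r":58},"v":20},"miz":{"g":{"cgu":67,"rib":97,"t":36},"pa":{"ku":81,"ode":81},"q":[37,51,0,7,76],"tdx":{"d":72,"l":69,"rtz":17,"ss":37,"xji":8}}}
After op 12 (add /miz/g 34): {"dee":{"ic":{"db":30,"tcf":60,"z":74},"rfw":{"aip":18,"c":1}},"k":{"cv":{"kl":13,"r":58},"v":20},"miz":{"g":34,"pa":{"ku":81,"ode":81},"q":[37,51,0,7,76],"tdx":{"d":72,"l":69,"rtz":17,"ss":37,"xji":8}}}
After op 13 (replace /k/cv/r 54): {"dee":{"ic":{"db":30,"tcf":60,"z":74},"rfw":{"aip":18,"c":1}},"k":{"cv":{"kl":13,"r":54},"v":20},"miz":{"g":34,"pa":{"ku":81,"ode":81},"q":[37,51,0,7,76],"tdx":{"d":72,"l":69,"rtz":17,"ss":37,"xji":8}}}
After op 14 (remove /dee/rfw): {"dee":{"ic":{"db":30,"tcf":60,"z":74}},"k":{"cv":{"kl":13,"r":54},"v":20},"miz":{"g":34,"pa":{"ku":81,"ode":81},"q":[37,51,0,7,76],"tdx":{"d":72,"l":69,"rtz":17,"ss":37,"xji":8}}}
After op 15 (replace /miz/q/0 4): {"dee":{"ic":{"db":30,"tcf":60,"z":74}},"k":{"cv":{"kl":13,"r":54},"v":20},"miz":{"g":34,"pa":{"ku":81,"ode":81},"q":[4,51,0,7,76],"tdx":{"d":72,"l":69,"rtz":17,"ss":37,"xji":8}}}
After op 16 (remove /miz/tdx/d): {"dee":{"ic":{"db":30,"tcf":60,"z":74}},"k":{"cv":{"kl":13,"r":54},"v":20},"miz":{"g":34,"pa":{"ku":81,"ode":81},"q":[4,51,0,7,76],"tdx":{"l":69,"rtz":17,"ss":37,"xji":8}}}
Size at path /miz: 4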